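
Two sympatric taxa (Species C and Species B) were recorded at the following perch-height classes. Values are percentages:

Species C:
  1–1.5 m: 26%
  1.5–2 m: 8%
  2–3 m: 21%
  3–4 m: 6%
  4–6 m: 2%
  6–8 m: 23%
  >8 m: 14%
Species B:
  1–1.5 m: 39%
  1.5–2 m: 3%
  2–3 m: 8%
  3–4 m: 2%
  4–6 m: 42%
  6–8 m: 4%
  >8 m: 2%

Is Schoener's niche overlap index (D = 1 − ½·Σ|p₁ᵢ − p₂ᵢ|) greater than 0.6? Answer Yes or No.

Convert percentages to proportions (divide by 100).
Σ|p₁ᵢ − p₂ᵢ| = 0.13 + 0.05 + 0.13 + 0.04 + 0.40 + 0.19 + 0.12 = 1.06
D = 1 − ½ × 1.06 = 1 − 0.530 = 0.4700
D = 0.4700 < 0.6 → No.

No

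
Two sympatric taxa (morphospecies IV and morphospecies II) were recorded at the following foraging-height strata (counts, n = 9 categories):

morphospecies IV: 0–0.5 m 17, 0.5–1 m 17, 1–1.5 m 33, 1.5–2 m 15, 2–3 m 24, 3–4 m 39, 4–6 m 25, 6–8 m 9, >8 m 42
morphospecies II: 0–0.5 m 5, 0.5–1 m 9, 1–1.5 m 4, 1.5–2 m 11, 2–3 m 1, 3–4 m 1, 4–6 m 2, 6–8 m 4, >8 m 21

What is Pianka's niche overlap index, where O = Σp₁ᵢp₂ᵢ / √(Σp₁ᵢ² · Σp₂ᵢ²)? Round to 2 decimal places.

Proportions for morphospecies IV (n=221): 17/221=0.0769, 17/221=0.0769, 33/221=0.1493, 15/221=0.0679, 24/221=0.1086, 39/221=0.1765, 25/221=0.1131, 9/221=0.0407, 42/221=0.1900
Proportions for morphospecies II (n=58): 5/58=0.0862, 9/58=0.1552, 4/58=0.0690, 11/58=0.1897, 1/58=0.0172, 1/58=0.0172, 2/58=0.0345, 4/58=0.0690, 21/58=0.3621
Σ p₁ᵢp₂ᵢ = 0.006629 + 0.011935 + 0.010302 + 0.012881 + 0.001868 + 0.003036 + 0.003902 + 0.002808 + 0.068799 = 0.122160
Σp_1ᵢ² = 0.0769² + 0.0769² + 0.1493² + 0.0679² + 0.1086² + 0.1765² + 0.1131² + 0.0407² + 0.1900² = 0.005914 + 0.005914 + 0.022290 + 0.004610 + 0.011794 + 0.031152 + 0.012792 + 0.001656 + 0.036100 = 0.132222
Σp_2ᵢ² = 0.0862² + 0.1552² + 0.0690² + 0.1897² + 0.0172² + 0.0172² + 0.0345² + 0.0690² + 0.3621² = 0.007430 + 0.024087 + 0.004761 + 0.035986 + 0.000296 + 0.000296 + 0.001190 + 0.004761 + 0.131116 = 0.209923
O = 0.122160 / √(0.132222 × 0.209923) = 0.122160 / 0.1666026 = 0.7332

0.73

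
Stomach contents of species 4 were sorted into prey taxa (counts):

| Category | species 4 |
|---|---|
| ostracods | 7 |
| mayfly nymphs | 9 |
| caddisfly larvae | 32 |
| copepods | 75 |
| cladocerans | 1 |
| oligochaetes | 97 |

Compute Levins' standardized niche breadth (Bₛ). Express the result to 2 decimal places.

0.40

Proportions for species 4 (n=221): 7/221=0.0317, 9/221=0.0407, 32/221=0.1448, 75/221=0.3394, 1/221=0.0045, 97/221=0.4389
Σpᵢ² = 0.0317² + 0.0407² + 0.1448² + 0.3394² + 0.0045² + 0.4389² = 0.001005 + 0.001656 + 0.020967 + 0.115192 + 0.000020 + 0.192633 = 0.331473
B = 1 / 0.331473 = 3.0168
Bₛ = (B − 1)/(n − 1) = (3.0168 − 1)/(6 − 1) = 2.0168/5 = 0.4034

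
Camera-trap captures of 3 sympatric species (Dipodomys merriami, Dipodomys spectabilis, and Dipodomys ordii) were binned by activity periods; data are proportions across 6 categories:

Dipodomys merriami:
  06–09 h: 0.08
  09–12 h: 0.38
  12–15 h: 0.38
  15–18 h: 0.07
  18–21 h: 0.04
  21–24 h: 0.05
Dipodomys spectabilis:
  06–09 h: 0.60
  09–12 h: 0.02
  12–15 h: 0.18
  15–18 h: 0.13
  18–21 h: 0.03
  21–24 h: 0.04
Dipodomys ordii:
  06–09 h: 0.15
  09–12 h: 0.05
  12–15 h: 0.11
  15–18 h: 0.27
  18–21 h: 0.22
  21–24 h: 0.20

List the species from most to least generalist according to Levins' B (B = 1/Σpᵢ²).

Dipodomys ordii > Dipodomys merriami > Dipodomys spectabilis

Σp_merrᵢ² = 0.08² + 0.38² + 0.38² + 0.07² + 0.04² + 0.05² = 0.0064 + 0.1444 + 0.1444 + 0.0049 + 0.0016 + 0.0025 = 0.3042
B_merr = 1 / 0.3042 = 3.2873
Σp_specᵢ² = 0.60² + 0.02² + 0.18² + 0.13² + 0.03² + 0.04² = 0.3600 + 0.0004 + 0.0324 + 0.0169 + 0.0009 + 0.0016 = 0.4122
B_spec = 1 / 0.4122 = 2.4260
Σp_ordiᵢ² = 0.15² + 0.05² + 0.11² + 0.27² + 0.22² + 0.20² = 0.0225 + 0.0025 + 0.0121 + 0.0729 + 0.0484 + 0.0400 = 0.1984
B_ordi = 1 / 0.1984 = 5.0403
Ranking by B (broadest → narrowest): Dipodomys ordii (5.04) > Dipodomys merriami (3.29) > Dipodomys spectabilis (2.43)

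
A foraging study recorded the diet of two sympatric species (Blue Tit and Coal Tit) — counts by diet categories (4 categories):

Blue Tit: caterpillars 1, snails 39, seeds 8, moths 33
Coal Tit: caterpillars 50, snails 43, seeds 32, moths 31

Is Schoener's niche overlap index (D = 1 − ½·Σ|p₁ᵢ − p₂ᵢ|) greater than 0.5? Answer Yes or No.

Proportions for Blue Tit (n=81): 1/81=0.0123, 39/81=0.4815, 8/81=0.0988, 33/81=0.4074
Proportions for Coal Tit (n=156): 50/156=0.3205, 43/156=0.2756, 32/156=0.2051, 31/156=0.1987
Σ|p₁ᵢ − p₂ᵢ| = 0.3082 + 0.2059 + 0.1063 + 0.2087 = 0.8291
D = 1 − ½ × 0.8291 = 1 − 0.41455 = 0.58545
D = 0.58545 > 0.5 → Yes.

Yes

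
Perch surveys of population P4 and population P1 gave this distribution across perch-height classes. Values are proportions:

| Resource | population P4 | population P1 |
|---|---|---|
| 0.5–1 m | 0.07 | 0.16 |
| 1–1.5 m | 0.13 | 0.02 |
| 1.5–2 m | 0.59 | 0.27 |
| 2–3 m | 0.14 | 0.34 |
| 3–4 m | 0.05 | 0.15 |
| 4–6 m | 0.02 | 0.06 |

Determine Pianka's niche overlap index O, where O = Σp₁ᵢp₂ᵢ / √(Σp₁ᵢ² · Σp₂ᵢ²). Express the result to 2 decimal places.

Σ p₁ᵢp₂ᵢ = 0.0112 + 0.0026 + 0.1593 + 0.0476 + 0.0075 + 0.0012 = 0.2294
Σp_1ᵢ² = 0.07² + 0.13² + 0.59² + 0.14² + 0.05² + 0.02² = 0.0049 + 0.0169 + 0.3481 + 0.0196 + 0.0025 + 0.0004 = 0.3924
Σp_2ᵢ² = 0.16² + 0.02² + 0.27² + 0.34² + 0.15² + 0.06² = 0.0256 + 0.0004 + 0.0729 + 0.1156 + 0.0225 + 0.0036 = 0.2406
O = 0.2294 / √(0.3924 × 0.2406) = 0.2294 / 0.30726 = 0.7466

0.75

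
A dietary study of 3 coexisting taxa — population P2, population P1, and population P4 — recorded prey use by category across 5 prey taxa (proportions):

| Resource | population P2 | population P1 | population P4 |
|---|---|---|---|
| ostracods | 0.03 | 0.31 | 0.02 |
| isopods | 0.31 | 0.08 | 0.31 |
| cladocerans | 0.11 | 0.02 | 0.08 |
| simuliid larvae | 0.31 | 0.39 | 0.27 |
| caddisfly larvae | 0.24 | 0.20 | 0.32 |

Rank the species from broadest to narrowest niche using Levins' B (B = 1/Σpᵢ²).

Σp_P2ᵢ² = 0.03² + 0.31² + 0.11² + 0.31² + 0.24² = 0.0009 + 0.0961 + 0.0121 + 0.0961 + 0.0576 = 0.2628
B_P2 = 1 / 0.2628 = 3.8052
Σp_P1ᵢ² = 0.31² + 0.08² + 0.02² + 0.39² + 0.20² = 0.0961 + 0.0064 + 0.0004 + 0.1521 + 0.0400 = 0.2950
B_P1 = 1 / 0.2950 = 3.3898
Σp_P4ᵢ² = 0.02² + 0.31² + 0.08² + 0.27² + 0.32² = 0.0004 + 0.0961 + 0.0064 + 0.0729 + 0.1024 = 0.2782
B_P4 = 1 / 0.2782 = 3.5945
Ranking by B (broadest → narrowest): population P2 (3.81) > population P4 (3.59) > population P1 (3.39)

population P2 > population P4 > population P1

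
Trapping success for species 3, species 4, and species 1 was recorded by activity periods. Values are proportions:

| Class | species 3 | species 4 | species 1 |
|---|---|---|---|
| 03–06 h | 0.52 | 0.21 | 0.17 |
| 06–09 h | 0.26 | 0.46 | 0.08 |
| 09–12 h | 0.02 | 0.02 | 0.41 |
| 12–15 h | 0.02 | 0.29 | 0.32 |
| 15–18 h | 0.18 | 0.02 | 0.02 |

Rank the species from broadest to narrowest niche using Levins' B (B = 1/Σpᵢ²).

species 1 > species 4 > species 3

Σp_3ᵢ² = 0.52² + 0.26² + 0.02² + 0.02² + 0.18² = 0.2704 + 0.0676 + 0.0004 + 0.0004 + 0.0324 = 0.3712
B_3 = 1 / 0.3712 = 2.6940
Σp_4ᵢ² = 0.21² + 0.46² + 0.02² + 0.29² + 0.02² = 0.0441 + 0.2116 + 0.0004 + 0.0841 + 0.0004 = 0.3406
B_4 = 1 / 0.3406 = 2.9360
Σp_1ᵢ² = 0.17² + 0.08² + 0.41² + 0.32² + 0.02² = 0.0289 + 0.0064 + 0.1681 + 0.1024 + 0.0004 = 0.3062
B_1 = 1 / 0.3062 = 3.2658
Ranking by B (broadest → narrowest): species 1 (3.27) > species 4 (2.94) > species 3 (2.69)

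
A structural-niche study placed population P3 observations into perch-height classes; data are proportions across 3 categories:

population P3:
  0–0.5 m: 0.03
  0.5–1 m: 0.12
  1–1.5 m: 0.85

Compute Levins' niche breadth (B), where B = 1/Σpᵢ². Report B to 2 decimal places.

Σpᵢ² = 0.03² + 0.12² + 0.85² = 0.0009 + 0.0144 + 0.7225 = 0.7378
B = 1 / 0.7378 = 1.3554

1.36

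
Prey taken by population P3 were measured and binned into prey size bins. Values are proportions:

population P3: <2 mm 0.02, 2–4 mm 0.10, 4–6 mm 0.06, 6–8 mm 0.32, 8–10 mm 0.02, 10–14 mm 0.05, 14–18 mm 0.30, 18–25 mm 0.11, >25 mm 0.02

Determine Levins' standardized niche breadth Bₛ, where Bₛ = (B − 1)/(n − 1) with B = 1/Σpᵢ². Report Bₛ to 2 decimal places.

0.44

Σpᵢ² = 0.02² + 0.10² + 0.06² + 0.32² + 0.02² + 0.05² + 0.30² + 0.11² + 0.02² = 0.0004 + 0.0100 + 0.0036 + 0.1024 + 0.0004 + 0.0025 + 0.0900 + 0.0121 + 0.0004 = 0.2218
B = 1 / 0.2218 = 4.5086
Bₛ = (B − 1)/(n − 1) = (4.5086 − 1)/(9 − 1) = 3.5086/8 = 0.4386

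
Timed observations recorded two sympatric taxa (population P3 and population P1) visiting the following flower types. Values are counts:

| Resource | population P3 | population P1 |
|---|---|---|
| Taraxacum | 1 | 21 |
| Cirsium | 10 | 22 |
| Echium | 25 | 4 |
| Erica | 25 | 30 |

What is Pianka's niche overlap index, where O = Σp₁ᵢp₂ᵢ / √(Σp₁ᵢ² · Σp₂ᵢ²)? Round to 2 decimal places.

0.69

Proportions for population P3 (n=61): 1/61=0.0164, 10/61=0.1639, 25/61=0.4098, 25/61=0.4098
Proportions for population P1 (n=77): 21/77=0.2727, 22/77=0.2857, 4/77=0.0519, 30/77=0.3896
Σ p₁ᵢp₂ᵢ = 0.004472 + 0.046826 + 0.021269 + 0.159658 = 0.232225
Σp_1ᵢ² = 0.0164² + 0.1639² + 0.4098² + 0.4098² = 0.000269 + 0.026863 + 0.167936 + 0.167936 = 0.363004
Σp_2ᵢ² = 0.2727² + 0.2857² + 0.0519² + 0.3896² = 0.074365 + 0.081624 + 0.002694 + 0.151788 = 0.310471
O = 0.232225 / √(0.363004 × 0.310471) = 0.232225 / 0.3357115 = 0.6917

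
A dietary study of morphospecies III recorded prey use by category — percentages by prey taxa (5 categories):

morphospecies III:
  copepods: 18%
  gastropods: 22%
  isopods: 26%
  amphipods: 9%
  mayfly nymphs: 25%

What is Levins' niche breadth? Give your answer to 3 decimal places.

Convert percentages to proportions (divide by 100).
Σpᵢ² = 0.18² + 0.22² + 0.26² + 0.09² + 0.25² = 0.0324 + 0.0484 + 0.0676 + 0.0081 + 0.0625 = 0.2190
B = 1 / 0.2190 = 4.56621

4.566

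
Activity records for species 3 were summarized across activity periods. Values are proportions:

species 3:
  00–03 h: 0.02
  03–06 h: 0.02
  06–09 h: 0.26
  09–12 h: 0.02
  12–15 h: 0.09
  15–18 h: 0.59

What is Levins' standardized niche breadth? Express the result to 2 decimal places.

0.27

Σpᵢ² = 0.02² + 0.02² + 0.26² + 0.02² + 0.09² + 0.59² = 0.0004 + 0.0004 + 0.0676 + 0.0004 + 0.0081 + 0.3481 = 0.4250
B = 1 / 0.4250 = 2.3529
Bₛ = (B − 1)/(n − 1) = (2.3529 − 1)/(6 − 1) = 1.3529/5 = 0.2706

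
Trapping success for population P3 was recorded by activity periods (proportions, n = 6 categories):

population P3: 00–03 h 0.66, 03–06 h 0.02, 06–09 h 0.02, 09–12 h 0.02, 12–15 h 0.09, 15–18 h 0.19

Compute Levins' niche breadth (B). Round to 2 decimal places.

Σpᵢ² = 0.66² + 0.02² + 0.02² + 0.02² + 0.09² + 0.19² = 0.4356 + 0.0004 + 0.0004 + 0.0004 + 0.0081 + 0.0361 = 0.4810
B = 1 / 0.4810 = 2.0790

2.08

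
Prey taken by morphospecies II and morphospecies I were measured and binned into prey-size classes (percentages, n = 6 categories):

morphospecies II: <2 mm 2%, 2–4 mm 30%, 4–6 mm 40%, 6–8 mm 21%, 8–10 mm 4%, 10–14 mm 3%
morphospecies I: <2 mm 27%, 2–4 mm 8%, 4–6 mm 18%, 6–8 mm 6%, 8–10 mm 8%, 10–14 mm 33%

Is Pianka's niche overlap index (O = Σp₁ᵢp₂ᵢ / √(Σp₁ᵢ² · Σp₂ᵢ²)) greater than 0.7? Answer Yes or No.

Convert percentages to proportions (divide by 100).
Σ p₁ᵢp₂ᵢ = 0.0054 + 0.0240 + 0.0720 + 0.0126 + 0.0032 + 0.0099 = 0.1271
Σp_1ᵢ² = 0.02² + 0.30² + 0.40² + 0.21² + 0.04² + 0.03² = 0.0004 + 0.0900 + 0.1600 + 0.0441 + 0.0016 + 0.0009 = 0.2970
Σp_2ᵢ² = 0.27² + 0.08² + 0.18² + 0.06² + 0.08² + 0.33² = 0.0729 + 0.0064 + 0.0324 + 0.0036 + 0.0064 + 0.1089 = 0.2306
O = 0.1271 / √(0.2970 × 0.2306) = 0.1271 / 0.26170 = 0.4857
O = 0.4857 < 0.7 → No.

No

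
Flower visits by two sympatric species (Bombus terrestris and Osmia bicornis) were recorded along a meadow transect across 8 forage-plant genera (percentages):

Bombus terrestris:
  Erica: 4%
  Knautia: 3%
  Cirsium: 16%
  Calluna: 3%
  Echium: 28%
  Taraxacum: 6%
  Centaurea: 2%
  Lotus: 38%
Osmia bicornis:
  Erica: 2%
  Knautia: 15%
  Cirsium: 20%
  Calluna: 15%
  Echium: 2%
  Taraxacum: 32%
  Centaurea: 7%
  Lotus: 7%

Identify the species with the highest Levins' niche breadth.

Convert percentages to proportions (divide by 100).
Σp_terrᵢ² = 0.04² + 0.03² + 0.16² + 0.03² + 0.28² + 0.06² + 0.02² + 0.38² = 0.0016 + 0.0009 + 0.0256 + 0.0009 + 0.0784 + 0.0036 + 0.0004 + 0.1444 = 0.2558
B_terr = 1 / 0.2558 = 3.9093
Σp_bicoᵢ² = 0.02² + 0.15² + 0.20² + 0.15² + 0.02² + 0.32² + 0.07² + 0.07² = 0.0004 + 0.0225 + 0.0400 + 0.0225 + 0.0004 + 0.1024 + 0.0049 + 0.0049 = 0.1980
B_bico = 1 / 0.1980 = 5.0505
Highest B → broadest niche (most generalist): Osmia bicornis (B = 5.05).

Osmia bicornis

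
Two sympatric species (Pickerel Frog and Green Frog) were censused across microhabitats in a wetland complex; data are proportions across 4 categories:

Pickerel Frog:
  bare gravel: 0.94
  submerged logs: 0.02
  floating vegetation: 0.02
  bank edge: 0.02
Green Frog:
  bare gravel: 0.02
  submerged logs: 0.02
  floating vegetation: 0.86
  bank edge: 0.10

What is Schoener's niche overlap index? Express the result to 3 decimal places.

Σ|p₁ᵢ − p₂ᵢ| = 0.92 + 0.00 + 0.84 + 0.08 = 1.84
D = 1 − ½ × 1.84 = 1 − 0.920 = 0.08000

0.080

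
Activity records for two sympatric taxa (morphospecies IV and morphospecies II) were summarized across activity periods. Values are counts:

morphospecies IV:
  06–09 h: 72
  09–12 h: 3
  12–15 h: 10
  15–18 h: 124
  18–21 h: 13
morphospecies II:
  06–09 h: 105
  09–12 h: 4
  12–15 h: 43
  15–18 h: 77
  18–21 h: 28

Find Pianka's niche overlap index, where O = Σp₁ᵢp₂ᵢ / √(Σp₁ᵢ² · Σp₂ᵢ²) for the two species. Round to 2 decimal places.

0.89

Proportions for morphospecies IV (n=222): 72/222=0.3243, 3/222=0.0135, 10/222=0.0450, 124/222=0.5586, 13/222=0.0586
Proportions for morphospecies II (n=257): 105/257=0.4086, 4/257=0.0156, 43/257=0.1673, 77/257=0.2996, 28/257=0.1089
Σ p₁ᵢp₂ᵢ = 0.132509 + 0.000211 + 0.007529 + 0.167357 + 0.006382 = 0.313988
Σp_1ᵢ² = 0.3243² + 0.0135² + 0.0450² + 0.5586² + 0.0586² = 0.105170 + 0.000182 + 0.002025 + 0.312034 + 0.003434 = 0.422845
Σp_2ᵢ² = 0.4086² + 0.0156² + 0.1673² + 0.2996² + 0.1089² = 0.166954 + 0.000243 + 0.027989 + 0.089760 + 0.011859 = 0.296805
O = 0.313988 / √(0.422845 × 0.296805) = 0.313988 / 0.3542633 = 0.8863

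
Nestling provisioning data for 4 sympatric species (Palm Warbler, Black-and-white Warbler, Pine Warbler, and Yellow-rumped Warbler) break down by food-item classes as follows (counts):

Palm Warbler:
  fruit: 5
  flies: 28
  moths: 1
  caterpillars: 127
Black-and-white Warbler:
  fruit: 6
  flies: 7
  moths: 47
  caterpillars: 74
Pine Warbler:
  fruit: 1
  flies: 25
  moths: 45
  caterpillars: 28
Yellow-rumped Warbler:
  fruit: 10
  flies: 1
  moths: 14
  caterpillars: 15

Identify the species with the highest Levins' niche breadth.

Proportions for Palm Warbler (n=161): 5/161=0.0311, 28/161=0.1739, 1/161=0.0062, 127/161=0.7888
Proportions for Black-and-white Warbler (n=134): 6/134=0.0448, 7/134=0.0522, 47/134=0.3507, 74/134=0.5522
Proportions for Pine Warbler (n=99): 1/99=0.0101, 25/99=0.2525, 45/99=0.4545, 28/99=0.2828
Proportions for Yellow-rumped Warbler (n=40): 10/40=0.2500, 1/40=0.0250, 14/40=0.3500, 15/40=0.3750
Σp_Palmᵢ² = 0.0311² + 0.1739² + 0.0062² + 0.7888² = 0.000967 + 0.030241 + 0.000038 + 0.622205 = 0.653451
B_Palm = 1 / 0.653451 = 1.5303
Σp_Blacᵢ² = 0.0448² + 0.0522² + 0.3507² + 0.5522² = 0.002007 + 0.002725 + 0.122990 + 0.304925 = 0.432647
B_Blac = 1 / 0.432647 = 2.3114
Σp_Pineᵢ² = 0.0101² + 0.2525² + 0.4545² + 0.2828² = 0.000102 + 0.063756 + 0.206570 + 0.079976 = 0.350404
B_Pine = 1 / 0.350404 = 2.8538
Σp_Yellᵢ² = 0.2500² + 0.0250² + 0.3500² + 0.3750² = 0.062500 + 0.000625 + 0.122500 + 0.140625 = 0.326250
B_Yell = 1 / 0.326250 = 3.0651
Highest B → broadest niche (most generalist): Yellow-rumped Warbler (B = 3.07).

Yellow-rumped Warbler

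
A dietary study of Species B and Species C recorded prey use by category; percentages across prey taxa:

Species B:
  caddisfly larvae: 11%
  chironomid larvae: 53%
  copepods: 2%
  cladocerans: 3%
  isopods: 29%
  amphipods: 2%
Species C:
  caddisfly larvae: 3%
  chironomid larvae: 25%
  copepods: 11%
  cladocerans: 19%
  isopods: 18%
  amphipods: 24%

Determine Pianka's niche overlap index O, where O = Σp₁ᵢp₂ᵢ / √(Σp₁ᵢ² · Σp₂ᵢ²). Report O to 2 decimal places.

0.73

Convert percentages to proportions (divide by 100).
Σ p₁ᵢp₂ᵢ = 0.0033 + 0.1325 + 0.0022 + 0.0057 + 0.0522 + 0.0048 = 0.2007
Σp_1ᵢ² = 0.11² + 0.53² + 0.02² + 0.03² + 0.29² + 0.02² = 0.0121 + 0.2809 + 0.0004 + 0.0009 + 0.0841 + 0.0004 = 0.3788
Σp_2ᵢ² = 0.03² + 0.25² + 0.11² + 0.19² + 0.18² + 0.24² = 0.0009 + 0.0625 + 0.0121 + 0.0361 + 0.0324 + 0.0576 = 0.2016
O = 0.2007 / √(0.3788 × 0.2016) = 0.2007 / 0.27634 = 0.7263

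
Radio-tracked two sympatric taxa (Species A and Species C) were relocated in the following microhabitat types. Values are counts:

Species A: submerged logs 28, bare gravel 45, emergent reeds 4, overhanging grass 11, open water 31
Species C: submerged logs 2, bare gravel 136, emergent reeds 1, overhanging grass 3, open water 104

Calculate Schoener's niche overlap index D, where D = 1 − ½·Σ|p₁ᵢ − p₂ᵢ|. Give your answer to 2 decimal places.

Proportions for Species A (n=119): 28/119=0.2353, 45/119=0.3782, 4/119=0.0336, 11/119=0.0924, 31/119=0.2605
Proportions for Species C (n=246): 2/246=0.0081, 136/246=0.5528, 1/246=0.0041, 3/246=0.0122, 104/246=0.4228
Σ|p₁ᵢ − p₂ᵢ| = 0.2272 + 0.1746 + 0.0295 + 0.0802 + 0.1623 = 0.6738
D = 1 − ½ × 0.6738 = 1 − 0.33690 = 0.66310

0.66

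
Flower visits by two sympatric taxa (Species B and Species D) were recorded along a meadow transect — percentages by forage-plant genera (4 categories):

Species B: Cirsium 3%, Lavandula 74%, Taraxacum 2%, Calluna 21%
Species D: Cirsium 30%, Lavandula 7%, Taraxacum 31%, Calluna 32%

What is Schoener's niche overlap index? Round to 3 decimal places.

0.330

Convert percentages to proportions (divide by 100).
Σ|p₁ᵢ − p₂ᵢ| = 0.27 + 0.67 + 0.29 + 0.11 = 1.34
D = 1 − ½ × 1.34 = 1 − 0.670 = 0.33000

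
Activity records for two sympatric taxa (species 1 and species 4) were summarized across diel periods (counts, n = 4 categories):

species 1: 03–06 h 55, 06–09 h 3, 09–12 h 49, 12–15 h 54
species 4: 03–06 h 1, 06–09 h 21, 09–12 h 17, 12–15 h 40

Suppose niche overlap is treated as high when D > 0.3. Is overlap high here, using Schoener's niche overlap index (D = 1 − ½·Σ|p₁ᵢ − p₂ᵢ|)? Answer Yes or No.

Yes

Proportions for species 1 (n=161): 55/161=0.3416, 3/161=0.0186, 49/161=0.3043, 54/161=0.3354
Proportions for species 4 (n=79): 1/79=0.0127, 21/79=0.2658, 17/79=0.2152, 40/79=0.5063
Σ|p₁ᵢ − p₂ᵢ| = 0.3289 + 0.2472 + 0.0891 + 0.1709 = 0.8361
D = 1 − ½ × 0.8361 = 1 − 0.41805 = 0.58195
D = 0.58195 > 0.3 → Yes.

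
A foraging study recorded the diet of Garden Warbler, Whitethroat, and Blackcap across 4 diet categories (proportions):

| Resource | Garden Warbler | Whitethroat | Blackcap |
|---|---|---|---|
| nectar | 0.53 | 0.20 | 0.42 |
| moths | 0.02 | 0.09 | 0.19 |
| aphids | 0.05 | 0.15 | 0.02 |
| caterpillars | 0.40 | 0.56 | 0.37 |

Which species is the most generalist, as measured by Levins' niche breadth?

Σp_Warbᵢ² = 0.53² + 0.02² + 0.05² + 0.40² = 0.2809 + 0.0004 + 0.0025 + 0.1600 = 0.4438
B_Warb = 1 / 0.4438 = 2.2533
Σp_Whitᵢ² = 0.20² + 0.09² + 0.15² + 0.56² = 0.0400 + 0.0081 + 0.0225 + 0.3136 = 0.3842
B_Whit = 1 / 0.3842 = 2.6028
Σp_Blacᵢ² = 0.42² + 0.19² + 0.02² + 0.37² = 0.1764 + 0.0361 + 0.0004 + 0.1369 = 0.3498
B_Blac = 1 / 0.3498 = 2.8588
Highest B → broadest niche (most generalist): Blackcap (B = 2.86).

Blackcap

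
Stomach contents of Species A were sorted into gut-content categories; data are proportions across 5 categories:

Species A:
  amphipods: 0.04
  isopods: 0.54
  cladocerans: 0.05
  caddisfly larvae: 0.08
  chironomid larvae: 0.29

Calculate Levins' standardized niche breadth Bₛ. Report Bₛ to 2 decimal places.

0.40

Σpᵢ² = 0.04² + 0.54² + 0.05² + 0.08² + 0.29² = 0.0016 + 0.2916 + 0.0025 + 0.0064 + 0.0841 = 0.3862
B = 1 / 0.3862 = 2.5893
Bₛ = (B − 1)/(n − 1) = (2.5893 − 1)/(5 − 1) = 1.5893/4 = 0.3973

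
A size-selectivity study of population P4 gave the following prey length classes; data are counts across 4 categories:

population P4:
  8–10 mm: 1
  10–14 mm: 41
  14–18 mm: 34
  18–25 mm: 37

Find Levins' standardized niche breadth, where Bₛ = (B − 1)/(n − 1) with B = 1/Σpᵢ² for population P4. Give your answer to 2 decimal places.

Proportions for population P4 (n=113): 1/113=0.0088, 41/113=0.3628, 34/113=0.3009, 37/113=0.3274
Σpᵢ² = 0.0088² + 0.3628² + 0.3009² + 0.3274² = 0.000077 + 0.131624 + 0.090541 + 0.107191 = 0.329433
B = 1 / 0.329433 = 3.0355
Bₛ = (B − 1)/(n − 1) = (3.0355 − 1)/(4 − 1) = 2.0355/3 = 0.6785

0.68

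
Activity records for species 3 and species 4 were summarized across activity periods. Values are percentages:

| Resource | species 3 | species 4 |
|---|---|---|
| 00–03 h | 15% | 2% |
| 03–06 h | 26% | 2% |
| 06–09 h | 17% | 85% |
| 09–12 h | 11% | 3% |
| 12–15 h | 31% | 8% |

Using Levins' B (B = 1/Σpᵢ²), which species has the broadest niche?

species 3

Convert percentages to proportions (divide by 100).
Σp_3ᵢ² = 0.15² + 0.26² + 0.17² + 0.11² + 0.31² = 0.0225 + 0.0676 + 0.0289 + 0.0121 + 0.0961 = 0.2272
B_3 = 1 / 0.2272 = 4.4014
Σp_4ᵢ² = 0.02² + 0.02² + 0.85² + 0.03² + 0.08² = 0.0004 + 0.0004 + 0.7225 + 0.0009 + 0.0064 = 0.7306
B_4 = 1 / 0.7306 = 1.3687
Highest B → broadest niche (most generalist): species 3 (B = 4.40).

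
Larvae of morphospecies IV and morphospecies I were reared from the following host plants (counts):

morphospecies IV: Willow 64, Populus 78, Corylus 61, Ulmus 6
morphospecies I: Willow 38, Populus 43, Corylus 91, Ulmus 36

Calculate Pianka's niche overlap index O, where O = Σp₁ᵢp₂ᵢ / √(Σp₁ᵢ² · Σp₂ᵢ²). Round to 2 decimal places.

Proportions for morphospecies IV (n=209): 64/209=0.3062, 78/209=0.3732, 61/209=0.2919, 6/209=0.0287
Proportions for morphospecies I (n=208): 38/208=0.1827, 43/208=0.2067, 91/208=0.4375, 36/208=0.1731
Σ p₁ᵢp₂ᵢ = 0.055943 + 0.077140 + 0.127706 + 0.004968 = 0.265757
Σp_1ᵢ² = 0.3062² + 0.3732² + 0.2919² + 0.0287² = 0.093758 + 0.139278 + 0.085206 + 0.000824 = 0.319066
Σp_2ᵢ² = 0.1827² + 0.2067² + 0.4375² + 0.1731² = 0.033379 + 0.042725 + 0.191406 + 0.029964 = 0.297474
O = 0.265757 / √(0.319066 × 0.297474) = 0.265757 / 0.3080809 = 0.8626

0.86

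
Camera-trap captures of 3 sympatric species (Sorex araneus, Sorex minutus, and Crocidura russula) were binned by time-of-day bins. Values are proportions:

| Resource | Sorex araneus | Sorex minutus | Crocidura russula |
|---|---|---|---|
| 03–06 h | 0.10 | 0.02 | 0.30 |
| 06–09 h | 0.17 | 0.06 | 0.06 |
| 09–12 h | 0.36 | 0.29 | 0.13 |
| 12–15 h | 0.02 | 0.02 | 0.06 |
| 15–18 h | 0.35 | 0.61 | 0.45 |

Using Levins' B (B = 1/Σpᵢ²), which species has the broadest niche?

Σp_aranᵢ² = 0.10² + 0.17² + 0.36² + 0.02² + 0.35² = 0.0100 + 0.0289 + 0.1296 + 0.0004 + 0.1225 = 0.2914
B_aran = 1 / 0.2914 = 3.4317
Σp_minuᵢ² = 0.02² + 0.06² + 0.29² + 0.02² + 0.61² = 0.0004 + 0.0036 + 0.0841 + 0.0004 + 0.3721 = 0.4606
B_minu = 1 / 0.4606 = 2.1711
Σp_russᵢ² = 0.30² + 0.06² + 0.13² + 0.06² + 0.45² = 0.0900 + 0.0036 + 0.0169 + 0.0036 + 0.2025 = 0.3166
B_russ = 1 / 0.3166 = 3.1586
Highest B → broadest niche (most generalist): Sorex araneus (B = 3.43).

Sorex araneus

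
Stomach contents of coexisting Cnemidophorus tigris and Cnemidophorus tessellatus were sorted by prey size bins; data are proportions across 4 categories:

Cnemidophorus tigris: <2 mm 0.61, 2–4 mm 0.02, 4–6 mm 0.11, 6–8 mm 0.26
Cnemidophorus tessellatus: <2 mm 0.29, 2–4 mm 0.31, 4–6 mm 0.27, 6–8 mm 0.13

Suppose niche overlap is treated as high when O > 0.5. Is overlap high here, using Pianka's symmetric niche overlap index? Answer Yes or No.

Yes

Σ p₁ᵢp₂ᵢ = 0.1769 + 0.0062 + 0.0297 + 0.0338 = 0.2466
Σp_1ᵢ² = 0.61² + 0.02² + 0.11² + 0.26² = 0.3721 + 0.0004 + 0.0121 + 0.0676 = 0.4522
Σp_2ᵢ² = 0.29² + 0.31² + 0.27² + 0.13² = 0.0841 + 0.0961 + 0.0729 + 0.0169 = 0.2700
O = 0.2466 / √(0.4522 × 0.2700) = 0.2466 / 0.34942 = 0.7057
O = 0.7057 > 0.5 → Yes.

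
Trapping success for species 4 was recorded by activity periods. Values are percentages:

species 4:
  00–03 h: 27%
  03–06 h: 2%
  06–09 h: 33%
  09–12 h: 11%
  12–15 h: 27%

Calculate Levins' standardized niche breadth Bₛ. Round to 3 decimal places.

0.686

Convert percentages to proportions (divide by 100).
Σpᵢ² = 0.27² + 0.02² + 0.33² + 0.11² + 0.27² = 0.0729 + 0.0004 + 0.1089 + 0.0121 + 0.0729 = 0.2672
B = 1 / 0.2672 = 3.74251
Bₛ = (B − 1)/(n − 1) = (3.74251 − 1)/(5 − 1) = 2.74251/4 = 0.68563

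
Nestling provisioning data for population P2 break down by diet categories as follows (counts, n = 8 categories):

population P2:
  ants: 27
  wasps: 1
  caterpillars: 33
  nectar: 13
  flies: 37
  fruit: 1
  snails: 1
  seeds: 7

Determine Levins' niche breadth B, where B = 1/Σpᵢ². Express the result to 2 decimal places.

Proportions for population P2 (n=120): 27/120=0.2250, 1/120=0.0083, 33/120=0.2750, 13/120=0.1083, 37/120=0.3083, 1/120=0.0083, 1/120=0.0083, 7/120=0.0583
Σpᵢ² = 0.2250² + 0.0083² + 0.2750² + 0.1083² + 0.3083² + 0.0083² + 0.0083² + 0.0583² = 0.050625 + 0.000069 + 0.075625 + 0.011729 + 0.095049 + 0.000069 + 0.000069 + 0.003399 = 0.236634
B = 1 / 0.236634 = 4.2259

4.23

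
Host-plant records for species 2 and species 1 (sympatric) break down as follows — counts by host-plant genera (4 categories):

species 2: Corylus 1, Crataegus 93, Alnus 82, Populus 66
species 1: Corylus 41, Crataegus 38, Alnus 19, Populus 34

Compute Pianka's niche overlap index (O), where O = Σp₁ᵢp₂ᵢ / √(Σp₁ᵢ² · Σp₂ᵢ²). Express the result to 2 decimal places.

Proportions for species 2 (n=242): 1/242=0.0041, 93/242=0.3843, 82/242=0.3388, 66/242=0.2727
Proportions for species 1 (n=132): 41/132=0.3106, 38/132=0.2879, 19/132=0.1439, 34/132=0.2576
Σ p₁ᵢp₂ᵢ = 0.001273 + 0.110640 + 0.048753 + 0.070248 = 0.230914
Σp_1ᵢ² = 0.0041² + 0.3843² + 0.3388² + 0.2727² = 0.000017 + 0.147686 + 0.114785 + 0.074365 = 0.336853
Σp_2ᵢ² = 0.3106² + 0.2879² + 0.1439² + 0.2576² = 0.096472 + 0.082886 + 0.020707 + 0.066358 = 0.266423
O = 0.230914 / √(0.336853 × 0.266423) = 0.230914 / 0.2995753 = 0.7708

0.77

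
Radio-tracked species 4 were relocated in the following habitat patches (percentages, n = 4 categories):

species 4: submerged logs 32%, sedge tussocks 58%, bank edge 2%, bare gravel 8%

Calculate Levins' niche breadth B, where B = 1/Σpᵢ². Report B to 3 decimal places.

Convert percentages to proportions (divide by 100).
Σpᵢ² = 0.32² + 0.58² + 0.02² + 0.08² = 0.1024 + 0.3364 + 0.0004 + 0.0064 = 0.4456
B = 1 / 0.4456 = 2.24417

2.244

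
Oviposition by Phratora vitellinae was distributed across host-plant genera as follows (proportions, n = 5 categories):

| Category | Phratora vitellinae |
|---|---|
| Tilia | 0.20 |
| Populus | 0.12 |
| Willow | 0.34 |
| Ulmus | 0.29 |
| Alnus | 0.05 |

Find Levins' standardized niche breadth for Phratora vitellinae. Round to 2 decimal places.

Σpᵢ² = 0.20² + 0.12² + 0.34² + 0.29² + 0.05² = 0.0400 + 0.0144 + 0.1156 + 0.0841 + 0.0025 = 0.2566
B = 1 / 0.2566 = 3.8971
Bₛ = (B − 1)/(n − 1) = (3.8971 − 1)/(5 − 1) = 2.8971/4 = 0.7243

0.72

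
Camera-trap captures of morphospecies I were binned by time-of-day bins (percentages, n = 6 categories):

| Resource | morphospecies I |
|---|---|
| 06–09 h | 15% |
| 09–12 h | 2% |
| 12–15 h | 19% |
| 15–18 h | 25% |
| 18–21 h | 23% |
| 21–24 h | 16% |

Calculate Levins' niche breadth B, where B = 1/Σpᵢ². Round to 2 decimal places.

5.00

Convert percentages to proportions (divide by 100).
Σpᵢ² = 0.15² + 0.02² + 0.19² + 0.25² + 0.23² + 0.16² = 0.0225 + 0.0004 + 0.0361 + 0.0625 + 0.0529 + 0.0256 = 0.2000
B = 1 / 0.2000 = 5.0000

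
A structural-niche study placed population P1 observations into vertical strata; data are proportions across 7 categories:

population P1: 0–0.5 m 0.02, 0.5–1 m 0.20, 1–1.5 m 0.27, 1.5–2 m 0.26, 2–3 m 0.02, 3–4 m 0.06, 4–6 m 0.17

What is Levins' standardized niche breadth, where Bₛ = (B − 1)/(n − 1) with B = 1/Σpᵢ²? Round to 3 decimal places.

0.613

Σpᵢ² = 0.02² + 0.20² + 0.27² + 0.26² + 0.02² + 0.06² + 0.17² = 0.0004 + 0.0400 + 0.0729 + 0.0676 + 0.0004 + 0.0036 + 0.0289 = 0.2138
B = 1 / 0.2138 = 4.67727
Bₛ = (B − 1)/(n − 1) = (4.67727 − 1)/(7 − 1) = 3.67727/6 = 0.61288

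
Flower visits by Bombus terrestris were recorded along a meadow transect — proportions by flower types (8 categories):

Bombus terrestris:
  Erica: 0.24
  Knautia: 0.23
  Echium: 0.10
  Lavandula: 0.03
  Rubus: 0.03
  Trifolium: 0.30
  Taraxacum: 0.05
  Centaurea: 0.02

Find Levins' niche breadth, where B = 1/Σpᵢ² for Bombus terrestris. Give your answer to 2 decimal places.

Σpᵢ² = 0.24² + 0.23² + 0.10² + 0.03² + 0.03² + 0.30² + 0.05² + 0.02² = 0.0576 + 0.0529 + 0.0100 + 0.0009 + 0.0009 + 0.0900 + 0.0025 + 0.0004 = 0.2152
B = 1 / 0.2152 = 4.6468

4.65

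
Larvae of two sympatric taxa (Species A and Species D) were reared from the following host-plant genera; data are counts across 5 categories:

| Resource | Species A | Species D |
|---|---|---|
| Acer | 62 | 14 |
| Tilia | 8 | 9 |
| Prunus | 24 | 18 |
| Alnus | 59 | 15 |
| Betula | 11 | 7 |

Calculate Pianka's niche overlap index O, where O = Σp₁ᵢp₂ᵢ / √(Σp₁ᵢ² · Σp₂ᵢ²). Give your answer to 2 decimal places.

Proportions for Species A (n=164): 62/164=0.3780, 8/164=0.0488, 24/164=0.1463, 59/164=0.3598, 11/164=0.0671
Proportions for Species D (n=63): 14/63=0.2222, 9/63=0.1429, 18/63=0.2857, 15/63=0.2381, 7/63=0.1111
Σ p₁ᵢp₂ᵢ = 0.083992 + 0.006974 + 0.041798 + 0.085668 + 0.007455 = 0.225887
Σp_1ᵢ² = 0.3780² + 0.0488² + 0.1463² + 0.3598² + 0.0671² = 0.142884 + 0.002381 + 0.021404 + 0.129456 + 0.004502 = 0.300627
Σp_2ᵢ² = 0.2222² + 0.1429² + 0.2857² + 0.2381² + 0.1111² = 0.049373 + 0.020420 + 0.081624 + 0.056692 + 0.012343 = 0.220452
O = 0.225887 / √(0.300627 × 0.220452) = 0.225887 / 0.2574370 = 0.8774

0.88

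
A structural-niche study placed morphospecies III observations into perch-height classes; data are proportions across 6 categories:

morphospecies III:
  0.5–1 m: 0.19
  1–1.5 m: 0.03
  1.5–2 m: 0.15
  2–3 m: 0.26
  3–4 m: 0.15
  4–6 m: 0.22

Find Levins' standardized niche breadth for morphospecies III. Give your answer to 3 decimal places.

0.810

Σpᵢ² = 0.19² + 0.03² + 0.15² + 0.26² + 0.15² + 0.22² = 0.0361 + 0.0009 + 0.0225 + 0.0676 + 0.0225 + 0.0484 = 0.1980
B = 1 / 0.1980 = 5.05051
Bₛ = (B − 1)/(n − 1) = (5.05051 − 1)/(6 − 1) = 4.05051/5 = 0.81010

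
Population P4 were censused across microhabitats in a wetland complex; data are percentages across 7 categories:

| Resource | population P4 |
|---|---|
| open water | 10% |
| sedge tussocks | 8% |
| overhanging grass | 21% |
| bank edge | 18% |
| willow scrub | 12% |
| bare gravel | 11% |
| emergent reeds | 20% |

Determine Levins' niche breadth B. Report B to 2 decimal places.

Convert percentages to proportions (divide by 100).
Σpᵢ² = 0.10² + 0.08² + 0.21² + 0.18² + 0.12² + 0.11² + 0.20² = 0.0100 + 0.0064 + 0.0441 + 0.0324 + 0.0144 + 0.0121 + 0.0400 = 0.1594
B = 1 / 0.1594 = 6.2735

6.27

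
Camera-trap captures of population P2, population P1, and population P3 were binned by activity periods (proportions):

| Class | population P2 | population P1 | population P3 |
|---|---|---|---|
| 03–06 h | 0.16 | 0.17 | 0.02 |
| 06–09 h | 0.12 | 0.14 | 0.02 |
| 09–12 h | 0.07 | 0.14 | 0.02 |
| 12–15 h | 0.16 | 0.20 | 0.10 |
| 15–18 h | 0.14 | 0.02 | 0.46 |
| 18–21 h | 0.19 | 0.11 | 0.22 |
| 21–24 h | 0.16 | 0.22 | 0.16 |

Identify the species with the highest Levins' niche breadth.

population P2

Σp_P2ᵢ² = 0.16² + 0.12² + 0.07² + 0.16² + 0.14² + 0.19² + 0.16² = 0.0256 + 0.0144 + 0.0049 + 0.0256 + 0.0196 + 0.0361 + 0.0256 = 0.1518
B_P2 = 1 / 0.1518 = 6.5876
Σp_P1ᵢ² = 0.17² + 0.14² + 0.14² + 0.20² + 0.02² + 0.11² + 0.22² = 0.0289 + 0.0196 + 0.0196 + 0.0400 + 0.0004 + 0.0121 + 0.0484 = 0.1690
B_P1 = 1 / 0.1690 = 5.9172
Σp_P3ᵢ² = 0.02² + 0.02² + 0.02² + 0.10² + 0.46² + 0.22² + 0.16² = 0.0004 + 0.0004 + 0.0004 + 0.0100 + 0.2116 + 0.0484 + 0.0256 = 0.2968
B_P3 = 1 / 0.2968 = 3.3693
Highest B → broadest niche (most generalist): population P2 (B = 6.59).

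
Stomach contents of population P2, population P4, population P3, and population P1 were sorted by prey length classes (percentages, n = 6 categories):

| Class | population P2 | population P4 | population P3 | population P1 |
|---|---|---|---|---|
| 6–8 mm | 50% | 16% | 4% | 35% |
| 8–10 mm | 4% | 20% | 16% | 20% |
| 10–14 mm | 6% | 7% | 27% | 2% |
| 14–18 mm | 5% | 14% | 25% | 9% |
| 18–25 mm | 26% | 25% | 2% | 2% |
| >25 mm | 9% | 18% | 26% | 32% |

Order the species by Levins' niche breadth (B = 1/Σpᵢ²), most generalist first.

population P4 > population P3 > population P1 > population P2

Convert percentages to proportions (divide by 100).
Σp_P2ᵢ² = 0.50² + 0.04² + 0.06² + 0.05² + 0.26² + 0.09² = 0.2500 + 0.0016 + 0.0036 + 0.0025 + 0.0676 + 0.0081 = 0.3334
B_P2 = 1 / 0.3334 = 2.9994
Σp_P4ᵢ² = 0.16² + 0.20² + 0.07² + 0.14² + 0.25² + 0.18² = 0.0256 + 0.0400 + 0.0049 + 0.0196 + 0.0625 + 0.0324 = 0.1850
B_P4 = 1 / 0.1850 = 5.4054
Σp_P3ᵢ² = 0.04² + 0.16² + 0.27² + 0.25² + 0.02² + 0.26² = 0.0016 + 0.0256 + 0.0729 + 0.0625 + 0.0004 + 0.0676 = 0.2306
B_P3 = 1 / 0.2306 = 4.3365
Σp_P1ᵢ² = 0.35² + 0.20² + 0.02² + 0.09² + 0.02² + 0.32² = 0.1225 + 0.0400 + 0.0004 + 0.0081 + 0.0004 + 0.1024 = 0.2738
B_P1 = 1 / 0.2738 = 3.6523
Ranking by B (broadest → narrowest): population P4 (5.41) > population P3 (4.34) > population P1 (3.65) > population P2 (3.00)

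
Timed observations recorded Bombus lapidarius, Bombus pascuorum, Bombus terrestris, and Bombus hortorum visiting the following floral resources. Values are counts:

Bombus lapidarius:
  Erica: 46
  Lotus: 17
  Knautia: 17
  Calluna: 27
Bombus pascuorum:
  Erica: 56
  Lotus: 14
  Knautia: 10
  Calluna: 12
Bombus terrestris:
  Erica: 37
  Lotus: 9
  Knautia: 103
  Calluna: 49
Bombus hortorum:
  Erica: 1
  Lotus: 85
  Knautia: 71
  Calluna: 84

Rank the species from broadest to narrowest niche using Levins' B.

Bombus lapidarius > Bombus hortorum > Bombus terrestris > Bombus pascuorum

Proportions for Bombus lapidarius (n=107): 46/107=0.4299, 17/107=0.1589, 17/107=0.1589, 27/107=0.2523
Proportions for Bombus pascuorum (n=92): 56/92=0.6087, 14/92=0.1522, 10/92=0.1087, 12/92=0.1304
Proportions for Bombus terrestris (n=198): 37/198=0.1869, 9/198=0.0455, 103/198=0.5202, 49/198=0.2475
Proportions for Bombus hortorum (n=241): 1/241=0.0041, 85/241=0.3527, 71/241=0.2946, 84/241=0.3485
Σp_lapiᵢ² = 0.4299² + 0.1589² + 0.1589² + 0.2523² = 0.184814 + 0.025249 + 0.025249 + 0.063655 = 0.298967
B_lapi = 1 / 0.298967 = 3.3449
Σp_pascᵢ² = 0.6087² + 0.1522² + 0.1087² + 0.1304² = 0.370516 + 0.023165 + 0.011816 + 0.017004 = 0.422501
B_pasc = 1 / 0.422501 = 2.3669
Σp_terrᵢ² = 0.1869² + 0.0455² + 0.5202² + 0.2475² = 0.034932 + 0.002070 + 0.270608 + 0.061256 = 0.368866
B_terr = 1 / 0.368866 = 2.7110
Σp_hortᵢ² = 0.0041² + 0.3527² + 0.2946² + 0.3485² = 0.000017 + 0.124397 + 0.086789 + 0.121452 = 0.332655
B_hort = 1 / 0.332655 = 3.0061
Ranking by B (broadest → narrowest): Bombus lapidarius (3.34) > Bombus hortorum (3.01) > Bombus terrestris (2.71) > Bombus pascuorum (2.37)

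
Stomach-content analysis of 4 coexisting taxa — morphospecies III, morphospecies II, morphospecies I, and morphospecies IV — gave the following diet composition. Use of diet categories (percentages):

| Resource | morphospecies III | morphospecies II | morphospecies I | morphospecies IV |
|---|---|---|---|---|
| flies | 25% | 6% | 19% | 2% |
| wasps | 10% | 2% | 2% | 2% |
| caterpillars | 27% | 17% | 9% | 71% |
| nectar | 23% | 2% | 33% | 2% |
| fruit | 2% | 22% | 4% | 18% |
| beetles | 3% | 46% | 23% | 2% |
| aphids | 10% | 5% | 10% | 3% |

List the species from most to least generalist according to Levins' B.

morphospecies III > morphospecies I > morphospecies II > morphospecies IV

Convert percentages to proportions (divide by 100).
Σp_IIIᵢ² = 0.25² + 0.10² + 0.27² + 0.23² + 0.02² + 0.03² + 0.10² = 0.0625 + 0.0100 + 0.0729 + 0.0529 + 0.0004 + 0.0009 + 0.0100 = 0.2096
B_III = 1 / 0.2096 = 4.7710
Σp_IIᵢ² = 0.06² + 0.02² + 0.17² + 0.02² + 0.22² + 0.46² + 0.05² = 0.0036 + 0.0004 + 0.0289 + 0.0004 + 0.0484 + 0.2116 + 0.0025 = 0.2958
B_II = 1 / 0.2958 = 3.3807
Σp_Iᵢ² = 0.19² + 0.02² + 0.09² + 0.33² + 0.04² + 0.23² + 0.10² = 0.0361 + 0.0004 + 0.0081 + 0.1089 + 0.0016 + 0.0529 + 0.0100 = 0.2180
B_I = 1 / 0.2180 = 4.5872
Σp_IVᵢ² = 0.02² + 0.02² + 0.71² + 0.02² + 0.18² + 0.02² + 0.03² = 0.0004 + 0.0004 + 0.5041 + 0.0004 + 0.0324 + 0.0004 + 0.0009 = 0.5390
B_IV = 1 / 0.5390 = 1.8553
Ranking by B (broadest → narrowest): morphospecies III (4.77) > morphospecies I (4.59) > morphospecies II (3.38) > morphospecies IV (1.86)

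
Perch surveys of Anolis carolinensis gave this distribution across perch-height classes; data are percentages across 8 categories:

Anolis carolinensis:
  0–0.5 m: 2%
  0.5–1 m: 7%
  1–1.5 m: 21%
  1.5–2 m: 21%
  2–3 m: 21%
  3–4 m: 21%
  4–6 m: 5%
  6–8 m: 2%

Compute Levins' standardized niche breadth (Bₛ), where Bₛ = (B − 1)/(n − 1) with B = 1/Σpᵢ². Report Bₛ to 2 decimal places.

0.63

Convert percentages to proportions (divide by 100).
Σpᵢ² = 0.02² + 0.07² + 0.21² + 0.21² + 0.21² + 0.21² + 0.05² + 0.02² = 0.0004 + 0.0049 + 0.0441 + 0.0441 + 0.0441 + 0.0441 + 0.0025 + 0.0004 = 0.1846
B = 1 / 0.1846 = 5.4171
Bₛ = (B − 1)/(n − 1) = (5.4171 − 1)/(8 − 1) = 4.4171/7 = 0.6310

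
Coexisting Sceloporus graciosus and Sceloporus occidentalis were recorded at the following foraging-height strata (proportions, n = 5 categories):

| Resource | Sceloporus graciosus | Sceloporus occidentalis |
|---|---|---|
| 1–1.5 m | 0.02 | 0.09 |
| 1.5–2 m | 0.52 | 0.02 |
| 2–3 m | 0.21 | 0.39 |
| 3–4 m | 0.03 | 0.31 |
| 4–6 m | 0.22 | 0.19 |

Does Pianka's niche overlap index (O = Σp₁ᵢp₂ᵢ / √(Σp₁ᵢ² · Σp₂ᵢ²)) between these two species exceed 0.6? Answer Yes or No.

No

Σ p₁ᵢp₂ᵢ = 0.0018 + 0.0104 + 0.0819 + 0.0093 + 0.0418 = 0.1452
Σp_1ᵢ² = 0.02² + 0.52² + 0.21² + 0.03² + 0.22² = 0.0004 + 0.2704 + 0.0441 + 0.0009 + 0.0484 = 0.3642
Σp_2ᵢ² = 0.09² + 0.02² + 0.39² + 0.31² + 0.19² = 0.0081 + 0.0004 + 0.1521 + 0.0961 + 0.0361 = 0.2928
O = 0.1452 / √(0.3642 × 0.2928) = 0.1452 / 0.32655 = 0.4446
O = 0.4446 < 0.6 → No.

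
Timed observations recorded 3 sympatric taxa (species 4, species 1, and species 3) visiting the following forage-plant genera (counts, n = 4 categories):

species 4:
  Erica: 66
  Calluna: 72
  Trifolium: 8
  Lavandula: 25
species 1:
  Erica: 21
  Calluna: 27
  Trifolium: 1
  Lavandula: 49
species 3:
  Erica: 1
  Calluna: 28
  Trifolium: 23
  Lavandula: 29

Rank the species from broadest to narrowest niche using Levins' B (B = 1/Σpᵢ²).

species 3 > species 4 > species 1

Proportions for species 4 (n=171): 66/171=0.3860, 72/171=0.4211, 8/171=0.0468, 25/171=0.1462
Proportions for species 1 (n=98): 21/98=0.2143, 27/98=0.2755, 1/98=0.0102, 49/98=0.5000
Proportions for species 3 (n=81): 1/81=0.0123, 28/81=0.3457, 23/81=0.2840, 29/81=0.3580
Σp_4ᵢ² = 0.3860² + 0.4211² + 0.0468² + 0.1462² = 0.148996 + 0.177325 + 0.002190 + 0.021374 = 0.349885
B_4 = 1 / 0.349885 = 2.8581
Σp_1ᵢ² = 0.2143² + 0.2755² + 0.0102² + 0.5000² = 0.045924 + 0.075900 + 0.000104 + 0.250000 = 0.371928
B_1 = 1 / 0.371928 = 2.6887
Σp_3ᵢ² = 0.0123² + 0.3457² + 0.2840² + 0.3580² = 0.000151 + 0.119508 + 0.080656 + 0.128164 = 0.328479
B_3 = 1 / 0.328479 = 3.0443
Ranking by B (broadest → narrowest): species 3 (3.04) > species 4 (2.86) > species 1 (2.69)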